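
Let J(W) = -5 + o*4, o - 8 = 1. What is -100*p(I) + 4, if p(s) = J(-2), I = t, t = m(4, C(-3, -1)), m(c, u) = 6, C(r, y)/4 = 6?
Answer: -3096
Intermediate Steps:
o = 9 (o = 8 + 1 = 9)
C(r, y) = 24 (C(r, y) = 4*6 = 24)
J(W) = 31 (J(W) = -5 + 9*4 = -5 + 36 = 31)
t = 6
I = 6
p(s) = 31
-100*p(I) + 4 = -100*31 + 4 = -3100 + 4 = -3096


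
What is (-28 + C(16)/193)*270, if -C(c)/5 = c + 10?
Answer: -1494180/193 ≈ -7741.9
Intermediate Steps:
C(c) = -50 - 5*c (C(c) = -5*(c + 10) = -5*(10 + c) = -50 - 5*c)
(-28 + C(16)/193)*270 = (-28 + (-50 - 5*16)/193)*270 = (-28 + (-50 - 80)*(1/193))*270 = (-28 - 130*1/193)*270 = (-28 - 130/193)*270 = -5534/193*270 = -1494180/193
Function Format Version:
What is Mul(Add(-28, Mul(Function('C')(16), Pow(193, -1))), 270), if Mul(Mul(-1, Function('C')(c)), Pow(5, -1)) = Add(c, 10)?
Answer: Rational(-1494180, 193) ≈ -7741.9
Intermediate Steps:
Function('C')(c) = Add(-50, Mul(-5, c)) (Function('C')(c) = Mul(-5, Add(c, 10)) = Mul(-5, Add(10, c)) = Add(-50, Mul(-5, c)))
Mul(Add(-28, Mul(Function('C')(16), Pow(193, -1))), 270) = Mul(Add(-28, Mul(Add(-50, Mul(-5, 16)), Pow(193, -1))), 270) = Mul(Add(-28, Mul(Add(-50, -80), Rational(1, 193))), 270) = Mul(Add(-28, Mul(-130, Rational(1, 193))), 270) = Mul(Add(-28, Rational(-130, 193)), 270) = Mul(Rational(-5534, 193), 270) = Rational(-1494180, 193)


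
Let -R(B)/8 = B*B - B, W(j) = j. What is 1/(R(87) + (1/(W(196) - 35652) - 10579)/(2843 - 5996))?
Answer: -37264256/2230364277461 ≈ -1.6708e-5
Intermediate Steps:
R(B) = -8*B² + 8*B (R(B) = -8*(B*B - B) = -8*(B² - B) = -8*B² + 8*B)
1/(R(87) + (1/(W(196) - 35652) - 10579)/(2843 - 5996)) = 1/(8*87*(1 - 1*87) + (1/(196 - 35652) - 10579)/(2843 - 5996)) = 1/(8*87*(1 - 87) + (1/(-35456) - 10579)/(-3153)) = 1/(8*87*(-86) + (-1/35456 - 10579)*(-1/3153)) = 1/(-59856 - 375089025/35456*(-1/3153)) = 1/(-59856 + 125029675/37264256) = 1/(-2230364277461/37264256) = -37264256/2230364277461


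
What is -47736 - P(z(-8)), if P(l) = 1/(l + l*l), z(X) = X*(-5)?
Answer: -78287041/1640 ≈ -47736.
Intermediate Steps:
z(X) = -5*X
P(l) = 1/(l + l²)
-47736 - P(z(-8)) = -47736 - 1/(((-5*(-8)))*(1 - 5*(-8))) = -47736 - 1/(40*(1 + 40)) = -47736 - 1/(40*41) = -47736 - 1*1/1640 = -47736 - 1/1640 = -78287041/1640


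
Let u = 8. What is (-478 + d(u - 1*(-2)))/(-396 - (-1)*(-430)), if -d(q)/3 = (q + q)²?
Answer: 839/413 ≈ 2.0315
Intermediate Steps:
d(q) = -12*q² (d(q) = -3*(q + q)² = -3*4*q² = -12*q²)
(-478 + d(u - 1*(-2)))/(-396 - (-1)*(-430)) = (-478 - 12*(8 - 1*(-2))²)/(-396 - (-1)*(-430)) = (-478 - 12*(8 + 2)²)/(-396 - 1*430) = (-478 - 12*10²)/(-396 - 430) = (-478 - 12*100)/(-826) = (-478 - 1200)*(-1/826) = -1678*(-1/826) = 839/413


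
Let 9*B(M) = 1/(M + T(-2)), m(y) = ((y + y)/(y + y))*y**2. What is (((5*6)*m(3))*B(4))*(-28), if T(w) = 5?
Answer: -280/3 ≈ -93.333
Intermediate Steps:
m(y) = y**2 (m(y) = ((2*y)/((2*y)))*y**2 = ((2*y)*(1/(2*y)))*y**2 = 1*y**2 = y**2)
B(M) = 1/(9*(5 + M)) (B(M) = 1/(9*(M + 5)) = 1/(9*(5 + M)))
(((5*6)*m(3))*B(4))*(-28) = (((5*6)*3**2)*(1/(9*(5 + 4))))*(-28) = ((30*9)*((1/9)/9))*(-28) = (270*((1/9)*(1/9)))*(-28) = (270*(1/81))*(-28) = (10/3)*(-28) = -280/3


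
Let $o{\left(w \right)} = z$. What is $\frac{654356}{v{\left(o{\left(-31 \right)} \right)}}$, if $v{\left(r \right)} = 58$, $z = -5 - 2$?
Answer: $11282$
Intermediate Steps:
$z = -7$ ($z = -5 - 2 = -7$)
$o{\left(w \right)} = -7$
$\frac{654356}{v{\left(o{\left(-31 \right)} \right)}} = \frac{654356}{58} = 654356 \cdot \frac{1}{58} = 11282$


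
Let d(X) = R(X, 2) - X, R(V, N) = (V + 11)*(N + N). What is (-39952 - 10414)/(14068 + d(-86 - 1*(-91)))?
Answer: -50366/14127 ≈ -3.5652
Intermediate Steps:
R(V, N) = 2*N*(11 + V) (R(V, N) = (11 + V)*(2*N) = 2*N*(11 + V))
d(X) = 44 + 3*X (d(X) = 2*2*(11 + X) - X = (44 + 4*X) - X = 44 + 3*X)
(-39952 - 10414)/(14068 + d(-86 - 1*(-91))) = (-39952 - 10414)/(14068 + (44 + 3*(-86 - 1*(-91)))) = -50366/(14068 + (44 + 3*(-86 + 91))) = -50366/(14068 + (44 + 3*5)) = -50366/(14068 + (44 + 15)) = -50366/(14068 + 59) = -50366/14127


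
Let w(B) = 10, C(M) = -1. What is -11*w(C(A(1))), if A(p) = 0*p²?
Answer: -110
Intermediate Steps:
A(p) = 0
-11*w(C(A(1))) = -11*10 = -110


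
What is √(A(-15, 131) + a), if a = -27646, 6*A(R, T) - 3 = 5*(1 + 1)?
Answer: I*√995178/6 ≈ 166.26*I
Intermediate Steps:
A(R, T) = 13/6 (A(R, T) = ½ + (5*(1 + 1))/6 = ½ + (5*2)/6 = ½ + (⅙)*10 = ½ + 5/3 = 13/6)
√(A(-15, 131) + a) = √(13/6 - 27646) = √(-165863/6) = I*√995178/6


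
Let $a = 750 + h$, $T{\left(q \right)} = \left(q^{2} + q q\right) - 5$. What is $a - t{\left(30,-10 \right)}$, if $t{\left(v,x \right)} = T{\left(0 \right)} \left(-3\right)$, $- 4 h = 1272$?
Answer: $417$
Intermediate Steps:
$h = -318$ ($h = \left(- \frac{1}{4}\right) 1272 = -318$)
$T{\left(q \right)} = -5 + 2 q^{2}$ ($T{\left(q \right)} = \left(q^{2} + q^{2}\right) - 5 = 2 q^{2} - 5 = -5 + 2 q^{2}$)
$a = 432$ ($a = 750 - 318 = 432$)
$t{\left(v,x \right)} = 15$ ($t{\left(v,x \right)} = \left(-5 + 2 \cdot 0^{2}\right) \left(-3\right) = \left(-5 + 2 \cdot 0\right) \left(-3\right) = \left(-5 + 0\right) \left(-3\right) = \left(-5\right) \left(-3\right) = 15$)
$a - t{\left(30,-10 \right)} = 432 - 15 = 417$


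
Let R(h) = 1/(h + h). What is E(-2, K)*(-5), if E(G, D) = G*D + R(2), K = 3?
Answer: 115/4 ≈ 28.750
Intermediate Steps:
R(h) = 1/(2*h)
E(G, D) = 1/4 + D*G (E(G, D) = G*D + (1/2)/2 = D*G + (1/2)*(1/2) = D*G + 1/4 = 1/4 + D*G)
E(-2, K)*(-5) = (1/4 + 3*(-2))*(-5) = (1/4 - 6)*(-5) = -23/4*(-5) = 115/4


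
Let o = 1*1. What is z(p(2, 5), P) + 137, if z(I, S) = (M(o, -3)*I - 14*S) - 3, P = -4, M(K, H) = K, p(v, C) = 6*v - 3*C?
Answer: 187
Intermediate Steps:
p(v, C) = -3*C + 6*v
o = 1
z(I, S) = -3 + I - 14*S (z(I, S) = (1*I - 14*S) - 3 = (I - 14*S) - 3 = -3 + I - 14*S)
z(p(2, 5), P) + 137 = (-3 + (-3*5 + 6*2) - 14*(-4)) + 137 = (-3 + (-15 + 12) + 56) + 137 = (-3 - 3 + 56) + 137 = 50 + 137 = 187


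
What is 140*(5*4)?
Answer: 2800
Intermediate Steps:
140*(5*4) = 140*20 = 2800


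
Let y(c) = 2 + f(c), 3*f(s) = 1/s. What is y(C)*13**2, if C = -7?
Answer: 6929/21 ≈ 329.95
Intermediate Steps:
f(s) = 1/(3*s)
y(c) = 2 + 1/(3*c)
y(C)*13**2 = (2 + (1/3)/(-7))*13**2 = (2 + (1/3)*(-1/7))*169 = (2 - 1/21)*169 = (41/21)*169 = 6929/21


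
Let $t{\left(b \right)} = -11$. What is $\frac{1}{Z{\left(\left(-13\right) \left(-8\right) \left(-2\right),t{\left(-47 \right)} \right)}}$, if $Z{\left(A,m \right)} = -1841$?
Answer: $- \frac{1}{1841} \approx -0.00054318$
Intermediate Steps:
$\frac{1}{Z{\left(\left(-13\right) \left(-8\right) \left(-2\right),t{\left(-47 \right)} \right)}} = \frac{1}{-1841} = - \frac{1}{1841}$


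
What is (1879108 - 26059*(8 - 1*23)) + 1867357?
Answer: 4137350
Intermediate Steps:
(1879108 - 26059*(8 - 1*23)) + 1867357 = (1879108 - 26059*(8 - 23)) + 1867357 = (1879108 - 26059*(-15)) + 1867357 = (1879108 + 390885) + 1867357 = 2269993 + 1867357 = 4137350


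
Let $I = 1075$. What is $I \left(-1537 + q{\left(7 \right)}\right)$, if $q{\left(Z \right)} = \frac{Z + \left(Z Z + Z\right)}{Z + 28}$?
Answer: $-1650340$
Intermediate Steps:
$q{\left(Z \right)} = \frac{Z^{2} + 2 Z}{28 + Z}$ ($q{\left(Z \right)} = \frac{Z + \left(Z^{2} + Z\right)}{28 + Z} = \frac{Z + \left(Z + Z^{2}\right)}{28 + Z} = \frac{Z^{2} + 2 Z}{28 + Z}$)
$I \left(-1537 + q{\left(7 \right)}\right) = 1075 \left(-1537 + \frac{7 \left(2 + 7\right)}{28 + 7}\right) = 1075 \left(-1537 + 7 \cdot \frac{1}{35} \cdot 9\right) = 1075 \left(-1537 + \frac{9}{5}\right) = 1075 \left(- \frac{7676}{5}\right) = -1650340$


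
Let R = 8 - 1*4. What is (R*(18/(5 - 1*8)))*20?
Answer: -480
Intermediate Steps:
R = 4 (R = 8 - 4 = 4)
(R*(18/(5 - 1*8)))*20 = (4*(18/(5 - 1*8)))*20 = (4*(18/(5 - 8)))*20 = (4*(18/(-3)))*20 = (4*(18*(-⅓)))*20 = (4*(-6))*20 = -24*20 = -480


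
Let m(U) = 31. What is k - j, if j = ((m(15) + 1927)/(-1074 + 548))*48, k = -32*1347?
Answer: -11289360/263 ≈ -42925.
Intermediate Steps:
k = -43104
j = -46992/263 (j = ((31 + 1927)/(-1074 + 548))*48 = (1958/(-526))*48 = (1958*(-1/526))*48 = -979/263*48 = -46992/263 ≈ -178.68)
k - j = -43104 - 1*(-46992/263) = -43104 + 46992/263 = -11289360/263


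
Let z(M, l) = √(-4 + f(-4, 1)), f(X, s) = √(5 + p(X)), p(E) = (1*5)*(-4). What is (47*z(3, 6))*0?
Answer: 0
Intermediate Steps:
p(E) = -20 (p(E) = 5*(-4) = -20)
f(X, s) = I*√15 (f(X, s) = √(5 - 20) = √(-15) = I*√15)
z(M, l) = √(-4 + I*√15)
(47*z(3, 6))*0 = (47*√(-4 + I*√15))*0 = 0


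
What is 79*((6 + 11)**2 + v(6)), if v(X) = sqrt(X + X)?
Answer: 22831 + 158*sqrt(3) ≈ 23105.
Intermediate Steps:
v(X) = sqrt(2)*sqrt(X) (v(X) = sqrt(2*X) = sqrt(2)*sqrt(X))
79*((6 + 11)**2 + v(6)) = 79*((6 + 11)**2 + sqrt(2)*sqrt(6)) = 79*(17**2 + 2*sqrt(3)) = 79*(289 + 2*sqrt(3)) = 22831 + 158*sqrt(3)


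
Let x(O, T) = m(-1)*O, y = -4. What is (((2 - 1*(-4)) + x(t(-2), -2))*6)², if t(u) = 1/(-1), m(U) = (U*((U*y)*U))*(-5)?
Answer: 24336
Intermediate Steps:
m(U) = 20*U³ (m(U) = (U*((U*(-4))*U))*(-5) = (U*((-4*U)*U))*(-5) = (U*(-4*U²))*(-5) = -4*U³*(-5) = 20*U³)
t(u) = -1
x(O, T) = -20*O (x(O, T) = (20*(-1)³)*O = (20*(-1))*O = -20*O)
(((2 - 1*(-4)) + x(t(-2), -2))*6)² = (((2 - 1*(-4)) - 20*(-1))*6)² = (((2 + 4) + 20)*6)² = ((6 + 20)*6)² = (26*6)² = 156² = 24336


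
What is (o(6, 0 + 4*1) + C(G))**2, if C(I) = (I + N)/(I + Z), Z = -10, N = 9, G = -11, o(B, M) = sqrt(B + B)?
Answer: 5296/441 + 8*sqrt(3)/21 ≈ 12.669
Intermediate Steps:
o(B, M) = sqrt(2)*sqrt(B) (o(B, M) = sqrt(2*B) = sqrt(2)*sqrt(B))
C(I) = (9 + I)/(-10 + I) (C(I) = (I + 9)/(I - 10) = (9 + I)/(-10 + I))
(o(6, 0 + 4*1) + C(G))**2 = (sqrt(2)*sqrt(6) + (9 - 11)/(-10 - 11))**2 = (2*sqrt(3) - 2/(-21))**2 = (2*sqrt(3) - 1/21*(-2))**2 = (2*sqrt(3) + 2/21)**2 = (2/21 + 2*sqrt(3))**2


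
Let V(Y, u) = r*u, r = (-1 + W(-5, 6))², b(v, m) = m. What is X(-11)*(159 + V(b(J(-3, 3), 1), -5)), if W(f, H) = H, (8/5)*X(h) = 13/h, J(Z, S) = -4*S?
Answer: -1105/44 ≈ -25.114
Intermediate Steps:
X(h) = 65/(8*h) (X(h) = 5*(13/h)/8 = 65/(8*h))
r = 25 (r = (-1 + 6)² = 5² = 25)
V(Y, u) = 25*u
X(-11)*(159 + V(b(J(-3, 3), 1), -5)) = ((65/8)/(-11))*(159 + 25*(-5)) = ((65/8)*(-1/11))*(159 - 125) = -65/88*34 = -1105/44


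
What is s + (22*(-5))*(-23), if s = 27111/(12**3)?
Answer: 1466317/576 ≈ 2545.7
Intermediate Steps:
s = 9037/576 (s = 27111/1728 = 27111*(1/1728) = 9037/576 ≈ 15.689)
s + (22*(-5))*(-23) = 9037/576 + (22*(-5))*(-23) = 9037/576 - 110*(-23) = 9037/576 + 2530 = 1466317/576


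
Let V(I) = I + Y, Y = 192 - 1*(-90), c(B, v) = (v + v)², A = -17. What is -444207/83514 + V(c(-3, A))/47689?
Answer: -7021231497/1327566382 ≈ -5.2888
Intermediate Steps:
c(B, v) = 4*v² (c(B, v) = (2*v)² = 4*v²)
Y = 282 (Y = 192 + 90 = 282)
V(I) = 282 + I (V(I) = I + 282 = 282 + I)
-444207/83514 + V(c(-3, A))/47689 = -444207/83514 + (282 + 4*(-17)²)/47689 = -444207*1/83514 + (282 + 4*289)*(1/47689) = -148069/27838 + (282 + 1156)*(1/47689) = -148069/27838 + 1438*(1/47689) = -148069/27838 + 1438/47689 = -7021231497/1327566382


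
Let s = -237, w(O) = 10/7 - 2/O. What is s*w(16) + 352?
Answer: 2411/56 ≈ 43.054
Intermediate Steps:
w(O) = 10/7 - 2/O (w(O) = 10*(⅐) - 2/O = 10/7 - 2/O)
s*w(16) + 352 = -237*(10/7 - 2/16) + 352 = -237*(10/7 - 2*1/16) + 352 = -237*(10/7 - ⅛) + 352 = -237*73/56 + 352 = -17301/56 + 352 = 2411/56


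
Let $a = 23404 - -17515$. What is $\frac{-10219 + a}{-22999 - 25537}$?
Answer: $- \frac{7675}{12134} \approx -0.63252$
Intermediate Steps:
$a = 40919$ ($a = 23404 + 17515 = 40919$)
$\frac{-10219 + a}{-22999 - 25537} = \frac{-10219 + 40919}{-22999 - 25537} = \frac{30700}{-48536} = 30700 \left(- \frac{1}{48536}\right) = - \frac{7675}{12134}$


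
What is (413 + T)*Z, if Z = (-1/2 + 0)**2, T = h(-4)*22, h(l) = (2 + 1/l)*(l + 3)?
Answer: 749/8 ≈ 93.625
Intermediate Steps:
h(l) = (2 + 1/l)*(3 + l)
T = -77/2 (T = (7 + 2*(-4) + 3/(-4))*22 = (7 - 8 + 3*(-1/4))*22 = (7 - 8 - 3/4)*22 = -7/4*22 = -77/2 ≈ -38.500)
Z = 1/4 (Z = (-1*1/2 + 0)**2 = (-1/2 + 0)**2 = (-1/2)**2 = 1/4 ≈ 0.25000)
(413 + T)*Z = (413 - 77/2)*(1/4) = (749/2)*(1/4) = 749/8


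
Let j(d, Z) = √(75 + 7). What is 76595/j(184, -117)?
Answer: 76595*√82/82 ≈ 8458.5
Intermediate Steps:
j(d, Z) = √82
76595/j(184, -117) = 76595/(√82) = 76595*(√82/82) = 76595*√82/82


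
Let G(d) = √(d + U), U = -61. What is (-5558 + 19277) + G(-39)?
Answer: 13719 + 10*I ≈ 13719.0 + 10.0*I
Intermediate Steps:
G(d) = √(-61 + d) (G(d) = √(d - 61) = √(-61 + d))
(-5558 + 19277) + G(-39) = (-5558 + 19277) + √(-61 - 39) = 13719 + √(-100) = 13719 + 10*I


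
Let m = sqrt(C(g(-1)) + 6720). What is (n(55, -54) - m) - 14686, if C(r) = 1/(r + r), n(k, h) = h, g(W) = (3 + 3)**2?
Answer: -14740 - sqrt(967682)/12 ≈ -14822.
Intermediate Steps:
g(W) = 36 (g(W) = 6**2 = 36)
C(r) = 1/(2*r)
m = sqrt(967682)/12 (m = sqrt((1/2)/36 + 6720) = sqrt((1/2)*(1/36) + 6720) = sqrt(1/72 + 6720) = sqrt(483841/72) = sqrt(967682)/12 ≈ 81.976)
(n(55, -54) - m) - 14686 = (-54 - sqrt(967682)/12) - 14686 = -14740 - sqrt(967682)/12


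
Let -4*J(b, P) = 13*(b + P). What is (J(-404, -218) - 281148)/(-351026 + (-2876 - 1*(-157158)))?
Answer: 558253/393488 ≈ 1.4187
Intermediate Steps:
J(b, P) = -13*P/4 - 13*b/4 (J(b, P) = -13*(b + P)/4 = -13*(P + b)/4 = -(13*P + 13*b)/4 = -13*P/4 - 13*b/4)
(J(-404, -218) - 281148)/(-351026 + (-2876 - 1*(-157158))) = ((-13/4*(-218) - 13/4*(-404)) - 281148)/(-351026 + (-2876 - 1*(-157158))) = ((1417/2 + 1313) - 281148)/(-351026 + (-2876 + 157158)) = (4043/2 - 281148)/(-351026 + 154282) = -558253/2/(-196744) = -558253/2*(-1/196744) = 558253/393488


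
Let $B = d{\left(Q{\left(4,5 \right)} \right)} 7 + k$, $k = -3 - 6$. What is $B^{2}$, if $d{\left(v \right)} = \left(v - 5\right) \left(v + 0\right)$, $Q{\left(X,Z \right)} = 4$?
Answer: $1369$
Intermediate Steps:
$k = -9$
$d{\left(v \right)} = v \left(-5 + v\right)$ ($d{\left(v \right)} = \left(-5 + v\right) v = v \left(-5 + v\right)$)
$B = -37$ ($B = 4 \left(-5 + 4\right) 7 - 9 = 4 \left(-1\right) 7 - 9 = \left(-4\right) 7 - 9 = -28 - 9 = -37$)
$B^{2} = \left(-37\right)^{2} = 1369$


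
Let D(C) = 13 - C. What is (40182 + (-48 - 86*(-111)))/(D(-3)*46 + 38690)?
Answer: 8280/6571 ≈ 1.2601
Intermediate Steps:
(40182 + (-48 - 86*(-111)))/(D(-3)*46 + 38690) = (40182 + (-48 - 86*(-111)))/((13 - 1*(-3))*46 + 38690) = (40182 + (-48 + 9546))/((13 + 3)*46 + 38690) = (40182 + 9498)/(16*46 + 38690) = 49680/(736 + 38690) = 49680/39426 = 49680*(1/39426) = 8280/6571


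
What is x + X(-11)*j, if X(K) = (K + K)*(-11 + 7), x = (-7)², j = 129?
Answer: 11401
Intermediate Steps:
x = 49
X(K) = -8*K (X(K) = (2*K)*(-4) = -8*K)
x + X(-11)*j = 49 - 8*(-11)*129 = 49 + 88*129 = 49 + 11352 = 11401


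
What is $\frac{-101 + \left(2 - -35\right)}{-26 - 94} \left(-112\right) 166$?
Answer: $- \frac{148736}{15} \approx -9915.7$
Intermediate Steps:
$\frac{-101 + \left(2 - -35\right)}{-26 - 94} \left(-112\right) 166 = \frac{-101 + \left(2 + 35\right)}{-120} \left(-112\right) 166 = \left(-101 + 37\right) \left(- \frac{1}{120}\right) \left(-112\right) 166 = \left(-64\right) \left(- \frac{1}{120}\right) \left(-112\right) 166 = \frac{8}{15} \left(-112\right) 166 = \left(- \frac{896}{15}\right) 166 = - \frac{148736}{15}$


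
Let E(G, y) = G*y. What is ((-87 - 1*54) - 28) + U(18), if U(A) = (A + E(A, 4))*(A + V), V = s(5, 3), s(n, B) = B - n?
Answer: 1271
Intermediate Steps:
V = -2 (V = 3 - 1*5 = 3 - 5 = -2)
U(A) = 5*A*(-2 + A) (U(A) = (A + A*4)*(A - 2) = (A + 4*A)*(-2 + A) = (5*A)*(-2 + A) = 5*A*(-2 + A))
((-87 - 1*54) - 28) + U(18) = ((-87 - 1*54) - 28) + 5*18*(-2 + 18) = ((-87 - 54) - 28) + 5*18*16 = (-141 - 28) + 1440 = -169 + 1440 = 1271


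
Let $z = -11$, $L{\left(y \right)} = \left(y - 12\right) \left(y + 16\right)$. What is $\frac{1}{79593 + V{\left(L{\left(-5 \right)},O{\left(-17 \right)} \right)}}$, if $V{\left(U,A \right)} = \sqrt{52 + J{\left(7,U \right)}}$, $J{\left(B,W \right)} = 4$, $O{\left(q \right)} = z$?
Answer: $\frac{79593}{6335045593} - \frac{2 \sqrt{14}}{6335045593} \approx 1.2563 \cdot 10^{-5}$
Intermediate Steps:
$L{\left(y \right)} = \left(-12 + y\right) \left(16 + y\right)$
$O{\left(q \right)} = -11$
$V{\left(U,A \right)} = 2 \sqrt{14}$ ($V{\left(U,A \right)} = \sqrt{52 + 4} = \sqrt{56} = 2 \sqrt{14}$)
$\frac{1}{79593 + V{\left(L{\left(-5 \right)},O{\left(-17 \right)} \right)}} = \frac{1}{79593 + 2 \sqrt{14}}$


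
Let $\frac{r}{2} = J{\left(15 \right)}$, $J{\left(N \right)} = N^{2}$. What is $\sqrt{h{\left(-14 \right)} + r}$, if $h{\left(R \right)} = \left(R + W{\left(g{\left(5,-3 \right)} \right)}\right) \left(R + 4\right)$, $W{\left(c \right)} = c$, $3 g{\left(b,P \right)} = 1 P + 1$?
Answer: $\frac{\sqrt{5370}}{3} \approx 24.427$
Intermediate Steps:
$g{\left(b,P \right)} = \frac{1}{3} + \frac{P}{3}$ ($g{\left(b,P \right)} = \frac{1 P + 1}{3} = \frac{P + 1}{3} = \frac{1 + P}{3} = \frac{1}{3} + \frac{P}{3}$)
$h{\left(R \right)} = \left(4 + R\right) \left(- \frac{2}{3} + R\right)$ ($h{\left(R \right)} = \left(R + \left(\frac{1}{3} + \frac{1}{3} \left(-3\right)\right)\right) \left(R + 4\right) = \left(R + \left(\frac{1}{3} - 1\right)\right) \left(4 + R\right) = \left(R - \frac{2}{3}\right) \left(4 + R\right) = \left(- \frac{2}{3} + R\right) \left(4 + R\right) = \left(4 + R\right) \left(- \frac{2}{3} + R\right)$)
$r = 450$ ($r = 2 \cdot 15^{2} = 2 \cdot 225 = 450$)
$\sqrt{h{\left(-14 \right)} + r} = \sqrt{\left(- \frac{8}{3} + \left(-14\right)^{2} + \frac{10}{3} \left(-14\right)\right) + 450} = \sqrt{\left(- \frac{8}{3} + 196 - \frac{140}{3}\right) + 450} = \sqrt{\frac{440}{3} + 450} = \sqrt{\frac{1790}{3}} = \frac{\sqrt{5370}}{3}$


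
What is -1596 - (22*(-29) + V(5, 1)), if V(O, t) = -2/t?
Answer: -956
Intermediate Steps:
-1596 - (22*(-29) + V(5, 1)) = -1596 - (22*(-29) - 2/1) = -1596 - (-638 - 2*1) = -1596 - (-638 - 2) = -1596 - 1*(-640) = -1596 + 640 = -956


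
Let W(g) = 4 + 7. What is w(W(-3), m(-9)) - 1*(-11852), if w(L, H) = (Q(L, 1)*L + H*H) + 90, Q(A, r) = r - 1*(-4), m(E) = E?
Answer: 12078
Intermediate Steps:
Q(A, r) = 4 + r (Q(A, r) = r + 4 = 4 + r)
W(g) = 11
w(L, H) = 90 + H**2 + 5*L (w(L, H) = ((4 + 1)*L + H*H) + 90 = (5*L + H**2) + 90 = (H**2 + 5*L) + 90 = 90 + H**2 + 5*L)
w(W(-3), m(-9)) - 1*(-11852) = (90 + (-9)**2 + 5*11) - 1*(-11852) = (90 + 81 + 55) + 11852 = 226 + 11852 = 12078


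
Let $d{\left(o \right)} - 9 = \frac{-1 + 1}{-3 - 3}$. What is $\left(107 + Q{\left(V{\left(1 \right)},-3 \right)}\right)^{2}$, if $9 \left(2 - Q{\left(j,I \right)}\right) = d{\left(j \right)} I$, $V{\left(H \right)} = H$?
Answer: $12544$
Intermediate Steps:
$d{\left(o \right)} = 9$ ($d{\left(o \right)} = 9 + \frac{-1 + 1}{-3 - 3} = 9 + \frac{0}{-6} = 9 + 0 \left(- \frac{1}{6}\right) = 9 + 0 = 9$)
$Q{\left(j,I \right)} = 2 - I$ ($Q{\left(j,I \right)} = 2 - \frac{9 I}{9} = 2 - I$)
$\left(107 + Q{\left(V{\left(1 \right)},-3 \right)}\right)^{2} = \left(107 + \left(2 - -3\right)\right)^{2} = \left(107 + \left(2 + 3\right)\right)^{2} = \left(107 + 5\right)^{2} = 112^{2} = 12544$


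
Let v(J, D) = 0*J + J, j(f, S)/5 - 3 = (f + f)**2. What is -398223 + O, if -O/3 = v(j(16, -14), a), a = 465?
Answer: -413628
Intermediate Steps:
j(f, S) = 15 + 20*f**2 (j(f, S) = 15 + 5*(f + f)**2 = 15 + 5*(2*f)**2 = 15 + 5*(4*f**2) = 15 + 20*f**2)
v(J, D) = J (v(J, D) = 0 + J = J)
O = -15405 (O = -3*(15 + 20*16**2) = -3*(15 + 20*256) = -3*(15 + 5120) = -3*5135 = -15405)
-398223 + O = -398223 - 15405 = -413628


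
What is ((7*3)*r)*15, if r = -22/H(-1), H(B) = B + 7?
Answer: -1155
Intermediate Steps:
H(B) = 7 + B
r = -11/3 (r = -22/(7 - 1) = -22/6 = -22*⅙ = -11/3 ≈ -3.6667)
((7*3)*r)*15 = ((7*3)*(-11/3))*15 = (21*(-11/3))*15 = -77*15 = -1155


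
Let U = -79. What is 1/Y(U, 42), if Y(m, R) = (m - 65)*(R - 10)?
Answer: -1/4608 ≈ -0.00021701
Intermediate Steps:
Y(m, R) = (-65 + m)*(-10 + R)
1/Y(U, 42) = 1/(650 - 65*42 - 10*(-79) + 42*(-79)) = 1/(650 - 2730 + 790 - 3318) = 1/(-4608) = -1/4608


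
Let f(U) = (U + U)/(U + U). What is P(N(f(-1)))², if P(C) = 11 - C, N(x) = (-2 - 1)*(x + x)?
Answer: 289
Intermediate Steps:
f(U) = 1 (f(U) = (2*U)/((2*U)) = (2*U)*(1/(2*U)) = 1)
N(x) = -6*x
P(N(f(-1)))² = (11 - (-6))² = (11 - 1*(-6))² = (11 + 6)² = 17² = 289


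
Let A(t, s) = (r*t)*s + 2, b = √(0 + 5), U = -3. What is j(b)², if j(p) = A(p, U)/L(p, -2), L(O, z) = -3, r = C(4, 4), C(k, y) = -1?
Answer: 49/9 + 4*√5/3 ≈ 8.4259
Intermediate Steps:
r = -1
b = √5 ≈ 2.2361
A(t, s) = 2 - s*t (A(t, s) = (-t)*s + 2 = -s*t + 2 = 2 - s*t)
j(p) = -⅔ - p (j(p) = (2 - 1*(-3)*p)/(-3) = (2 + 3*p)*(-⅓) = -⅔ - p)
j(b)² = (-⅔ - √5)²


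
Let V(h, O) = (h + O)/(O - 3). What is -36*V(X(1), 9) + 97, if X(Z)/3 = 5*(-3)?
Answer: 313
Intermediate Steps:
X(Z) = -45 (X(Z) = 3*(5*(-3)) = 3*(-15) = -45)
V(h, O) = (O + h)/(-3 + O)
-36*V(X(1), 9) + 97 = -36*(9 - 45)/(-3 + 9) + 97 = -36*(-36)/6 + 97 = -6*(-36) + 97 = -36*(-6) + 97 = 216 + 97 = 313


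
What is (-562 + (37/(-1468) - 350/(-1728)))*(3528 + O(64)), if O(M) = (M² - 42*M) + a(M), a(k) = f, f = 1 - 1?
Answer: -109916836591/39636 ≈ -2.7732e+6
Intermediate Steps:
f = 0
a(k) = 0
O(M) = M² - 42*M (O(M) = (M² - 42*M) + 0 = M² - 42*M)
(-562 + (37/(-1468) - 350/(-1728)))*(3528 + O(64)) = (-562 + (37/(-1468) - 350/(-1728)))*(3528 + 64*(-42 + 64)) = (-562 + (37*(-1/1468) - 350*(-1/1728)))*(3528 + 64*22) = (-562 + (-37/1468 + 175/864))*(3528 + 1408) = (-562 + 56233/317088)*4936 = -178147223/317088*4936 = -109916836591/39636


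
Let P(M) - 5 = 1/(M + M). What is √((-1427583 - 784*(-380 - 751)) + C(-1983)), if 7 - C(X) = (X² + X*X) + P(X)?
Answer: I*√132210712942014/3966 ≈ 2899.2*I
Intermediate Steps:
P(M) = 5 + 1/(2*M) (P(M) = 5 + 1/(M + M) = 5 + 1/(2*M))
C(X) = 2 - 2*X² - 1/(2*X) (C(X) = 7 - ((X² + X*X) + (5 + 1/(2*X))) = 7 - ((X² + X²) + (5 + 1/(2*X))) = 7 - (2*X² + (5 + 1/(2*X))) = 7 - (5 + 1/(2*X) + 2*X²) = 7 + (-5 - 2*X² - 1/(2*X)) = 2 - 2*X² - 1/(2*X))
√((-1427583 - 784*(-380 - 751)) + C(-1983)) = √((-1427583 - 784*(-380 - 751)) + (2 - 2*(-1983)² - ½/(-1983))) = √((-1427583 - 784*(-1131)) + (2 - 2*3932289 - ½*(-1/1983))) = √((-1427583 + 886704) + (2 - 7864578 + 1/3966)) = √(-540879 - 31190908415/3966) = √(-33336034529/3966) = I*√132210712942014/3966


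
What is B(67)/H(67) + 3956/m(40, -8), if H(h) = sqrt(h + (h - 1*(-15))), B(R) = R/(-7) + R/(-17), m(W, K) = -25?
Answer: -3956/25 - 1608*sqrt(149)/17731 ≈ -159.35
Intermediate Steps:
B(R) = -24*R/119 (B(R) = R*(-1/7) + R*(-1/17) = -R/7 - R/17 = -24*R/119)
H(h) = sqrt(15 + 2*h) (H(h) = sqrt(h + (h + 15)) = sqrt(h + (15 + h)) = sqrt(15 + 2*h))
B(67)/H(67) + 3956/m(40, -8) = (-24/119*67)/(sqrt(15 + 2*67)) + 3956/(-25) = -1608/(119*sqrt(15 + 134)) + 3956*(-1/25) = -1608*sqrt(149)/149/119 - 3956/25 = -1608*sqrt(149)/17731 - 3956/25 = -3956/25 - 1608*sqrt(149)/17731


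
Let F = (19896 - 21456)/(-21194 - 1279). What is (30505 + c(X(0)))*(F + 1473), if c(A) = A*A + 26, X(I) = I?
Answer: 112300783051/2497 ≈ 4.4974e+7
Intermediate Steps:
c(A) = 26 + A**2 (c(A) = A**2 + 26 = 26 + A**2)
F = 520/7491 (F = -1560/(-22473) = -1560*(-1/22473) = 520/7491 ≈ 0.069417)
(30505 + c(X(0)))*(F + 1473) = (30505 + (26 + 0**2))*(520/7491 + 1473) = (30505 + (26 + 0))*(11034763/7491) = (30505 + 26)*(11034763/7491) = 30531*(11034763/7491) = 112300783051/2497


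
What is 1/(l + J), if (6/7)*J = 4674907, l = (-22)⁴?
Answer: 6/34129885 ≈ 1.7580e-7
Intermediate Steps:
l = 234256
J = 32724349/6 (J = (7/6)*4674907 = 32724349/6 ≈ 5.4541e+6)
1/(l + J) = 1/(234256 + 32724349/6) = 1/(34129885/6) = 6/34129885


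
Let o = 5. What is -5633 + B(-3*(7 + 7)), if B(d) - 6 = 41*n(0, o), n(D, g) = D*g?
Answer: -5627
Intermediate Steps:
B(d) = 6 (B(d) = 6 + 41*(0*5) = 6 + 41*0 = 6 + 0 = 6)
-5633 + B(-3*(7 + 7)) = -5633 + 6 = -5627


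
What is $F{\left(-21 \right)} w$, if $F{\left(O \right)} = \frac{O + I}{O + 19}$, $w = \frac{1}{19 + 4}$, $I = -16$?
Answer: $\frac{37}{46} \approx 0.80435$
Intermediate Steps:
$w = \frac{1}{23} \approx 0.043478$
$F{\left(O \right)} = \frac{-16 + O}{19 + O}$ ($F{\left(O \right)} = \frac{O - 16}{O + 19} = \frac{-16 + O}{19 + O}$)
$F{\left(-21 \right)} w = \frac{-16 - 21}{19 - 21} \cdot \frac{1}{23} = \frac{1}{-2} \left(-37\right) \frac{1}{23} = \left(- \frac{1}{2}\right) \left(-37\right) \frac{1}{23} = \frac{37}{2} \cdot \frac{1}{23} = \frac{37}{46}$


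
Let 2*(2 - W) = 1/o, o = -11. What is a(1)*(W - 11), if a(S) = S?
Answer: -197/22 ≈ -8.9545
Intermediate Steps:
W = 45/22 (W = 2 - ½/(-11) = 2 - ½*(-1/11) = 2 + 1/22 = 45/22 ≈ 2.0455)
a(1)*(W - 11) = 1*(45/22 - 11) = 1*(-197/22) = -197/22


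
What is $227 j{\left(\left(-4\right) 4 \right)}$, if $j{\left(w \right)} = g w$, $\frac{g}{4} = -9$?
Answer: $130752$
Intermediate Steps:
$g = -36$ ($g = 4 \left(-9\right) = -36$)
$j{\left(w \right)} = - 36 w$
$227 j{\left(\left(-4\right) 4 \right)} = 227 \left(- 36 \left(\left(-4\right) 4\right)\right) = 227 \left(\left(-36\right) \left(-16\right)\right) = 227 \cdot 576 = 130752$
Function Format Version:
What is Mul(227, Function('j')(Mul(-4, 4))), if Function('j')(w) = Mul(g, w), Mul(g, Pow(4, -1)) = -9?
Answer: 130752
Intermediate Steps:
g = -36 (g = Mul(4, -9) = -36)
Function('j')(w) = Mul(-36, w)
Mul(227, Function('j')(Mul(-4, 4))) = Mul(227, Mul(-36, Mul(-4, 4))) = Mul(227, Mul(-36, -16)) = Mul(227, 576) = 130752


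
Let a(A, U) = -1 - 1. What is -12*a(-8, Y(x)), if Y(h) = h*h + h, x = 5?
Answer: 24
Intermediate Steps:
Y(h) = h + h**2 (Y(h) = h**2 + h = h + h**2)
a(A, U) = -2
-12*a(-8, Y(x)) = -12*(-2) = 24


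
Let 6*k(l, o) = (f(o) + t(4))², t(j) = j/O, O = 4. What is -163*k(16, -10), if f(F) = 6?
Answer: -7987/6 ≈ -1331.2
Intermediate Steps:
t(j) = j/4
k(l, o) = 49/6 (k(l, o) = (6 + (¼)*4)²/6 = (6 + 1)²/6 = (⅙)*7² = (⅙)*49 = 49/6)
-163*k(16, -10) = -163*49/6 = -7987/6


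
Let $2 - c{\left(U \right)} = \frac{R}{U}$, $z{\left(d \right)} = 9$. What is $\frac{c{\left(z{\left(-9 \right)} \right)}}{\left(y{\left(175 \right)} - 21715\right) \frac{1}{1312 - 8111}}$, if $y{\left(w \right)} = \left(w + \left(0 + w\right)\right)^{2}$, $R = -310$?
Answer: $- \frac{2230072}{907065} \approx -2.4586$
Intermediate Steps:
$c{\left(U \right)} = 2 + \frac{310}{U}$ ($c{\left(U \right)} = 2 - - \frac{310}{U} = 2 + \frac{310}{U}$)
$y{\left(w \right)} = 4 w^{2}$ ($y{\left(w \right)} = \left(w + w\right)^{2} = \left(2 w\right)^{2} = 4 w^{2}$)
$\frac{c{\left(z{\left(-9 \right)} \right)}}{\left(y{\left(175 \right)} - 21715\right) \frac{1}{1312 - 8111}} = \frac{2 + \frac{310}{9}}{\left(4 \cdot 175^{2} - 21715\right) \frac{1}{1312 - 8111}} = \frac{2 + 310 \cdot \frac{1}{9}}{\left(4 \cdot 30625 - 21715\right) \frac{1}{-6799}} = \frac{2 + \frac{310}{9}}{\left(122500 - 21715\right) \left(- \frac{1}{6799}\right)} = \frac{328}{9 \cdot 100785 \left(- \frac{1}{6799}\right)} = \frac{328}{9 \left(- \frac{100785}{6799}\right)} = \frac{328}{9} \left(- \frac{6799}{100785}\right) = - \frac{2230072}{907065}$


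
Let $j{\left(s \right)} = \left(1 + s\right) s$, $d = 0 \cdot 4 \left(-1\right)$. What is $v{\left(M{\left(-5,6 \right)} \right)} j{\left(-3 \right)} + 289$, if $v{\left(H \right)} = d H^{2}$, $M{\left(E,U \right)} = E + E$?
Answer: $289$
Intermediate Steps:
$M{\left(E,U \right)} = 2 E$
$d = 0$ ($d = 0 \left(-1\right) = 0$)
$j{\left(s \right)} = s \left(1 + s\right)$
$v{\left(H \right)} = 0$ ($v{\left(H \right)} = 0 H^{2} = 0$)
$v{\left(M{\left(-5,6 \right)} \right)} j{\left(-3 \right)} + 289 = 0 \left(- 3 \left(1 - 3\right)\right) + 289 = 0 \left(\left(-3\right) \left(-2\right)\right) + 289 = 0 \cdot 6 + 289 = 0 + 289 = 289$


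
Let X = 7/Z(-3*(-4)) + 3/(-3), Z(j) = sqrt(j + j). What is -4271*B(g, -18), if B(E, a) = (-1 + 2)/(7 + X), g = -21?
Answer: -615024/815 + 59794*sqrt(6)/815 ≈ -574.92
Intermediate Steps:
Z(j) = sqrt(2)*sqrt(j) (Z(j) = sqrt(2*j) = sqrt(2)*sqrt(j))
X = -1 + 7*sqrt(6)/12 (X = 7/((sqrt(2)*sqrt(-3*(-4)))) + 3/(-3) = 7/((sqrt(2)*sqrt(12))) + 3*(-1/3) = 7/((sqrt(2)*(2*sqrt(3)))) - 1 = 7/((2*sqrt(6))) - 1 = 7*(sqrt(6)/12) - 1 = 7*sqrt(6)/12 - 1 = -1 + 7*sqrt(6)/12 ≈ 0.42887)
B(E, a) = 1/(6 + 7*sqrt(6)/12) (B(E, a) = (-1 + 2)/(7 + (-1 + 7*sqrt(6)/12)) = 1/(6 + 7*sqrt(6)/12))
-4271*B(g, -18) = -4271*(144/815 - 14*sqrt(6)/815) = -615024/815 + 59794*sqrt(6)/815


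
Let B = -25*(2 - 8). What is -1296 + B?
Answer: -1146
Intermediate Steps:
B = 150 (B = -25*(-6) = 150)
-1296 + B = -1296 + 150 = -1146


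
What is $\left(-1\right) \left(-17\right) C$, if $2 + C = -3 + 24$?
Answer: $323$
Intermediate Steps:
$C = 19$ ($C = -2 + \left(-3 + 24\right) = -2 + 21 = 19$)
$\left(-1\right) \left(-17\right) C = \left(-1\right) \left(-17\right) 19 = 17 \cdot 19 = 323$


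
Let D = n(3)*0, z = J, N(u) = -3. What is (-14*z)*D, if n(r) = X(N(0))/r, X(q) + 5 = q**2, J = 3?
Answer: 0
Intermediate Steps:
X(q) = -5 + q**2
z = 3
n(r) = 4/r (n(r) = (-5 + (-3)**2)/r = (-5 + 9)/r = 4/r)
D = 0 (D = (4/3)*0 = 0)
(-14*z)*D = -14*3*0 = -42*0 = 0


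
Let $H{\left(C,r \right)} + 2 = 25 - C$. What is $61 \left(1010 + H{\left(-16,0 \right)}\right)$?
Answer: $63989$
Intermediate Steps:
$H{\left(C,r \right)} = 23 - C$ ($H{\left(C,r \right)} = -2 - \left(-25 + C\right) = 23 - C$)
$61 \left(1010 + H{\left(-16,0 \right)}\right) = 61 \left(1010 + \left(23 - -16\right)\right) = 61 \left(1010 + \left(23 + 16\right)\right) = 61 \left(1010 + 39\right) = 61 \cdot 1049 = 63989$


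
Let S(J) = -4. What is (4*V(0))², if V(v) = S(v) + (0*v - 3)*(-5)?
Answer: 1936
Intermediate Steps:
V(v) = 11 (V(v) = -4 + (0*v - 3)*(-5) = -4 + (0 - 3)*(-5) = -4 - 3*(-5) = -4 + 15 = 11)
(4*V(0))² = (4*11)² = 44² = 1936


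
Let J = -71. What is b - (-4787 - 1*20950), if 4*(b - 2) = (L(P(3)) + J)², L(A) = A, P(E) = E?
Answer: 26895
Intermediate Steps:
b = 1158 (b = 2 + (3 - 71)²/4 = 2 + (¼)*(-68)² = 2 + (¼)*4624 = 2 + 1156 = 1158)
b - (-4787 - 1*20950) = 1158 - (-4787 - 1*20950) = 1158 - (-4787 - 20950) = 1158 - 1*(-25737) = 1158 + 25737 = 26895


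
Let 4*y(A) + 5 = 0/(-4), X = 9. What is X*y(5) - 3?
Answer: -57/4 ≈ -14.250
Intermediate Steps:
y(A) = -5/4 (y(A) = -5/4 + (0/(-4))/4 = -5/4 + (0*(-¼))/4 = -5/4 + (¼)*0 = -5/4 + 0 = -5/4)
X*y(5) - 3 = 9*(-5/4) - 3 = -45/4 - 3 = -57/4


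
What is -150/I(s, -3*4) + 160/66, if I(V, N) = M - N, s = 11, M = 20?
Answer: -1195/528 ≈ -2.2633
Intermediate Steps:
I(V, N) = 20 - N
-150/I(s, -3*4) + 160/66 = -150/(20 - (-3)*4) + 160/66 = -150/(20 - 1*(-12)) + 160*(1/66) = -150/(20 + 12) + 80/33 = -150/32 + 80/33 = -150*1/32 + 80/33 = -75/16 + 80/33 = -1195/528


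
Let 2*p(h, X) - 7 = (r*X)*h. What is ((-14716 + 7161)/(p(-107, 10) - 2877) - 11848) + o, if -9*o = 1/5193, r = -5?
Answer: -219128574799/18554589 ≈ -11810.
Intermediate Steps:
o = -1/46737 (o = -⅑/5193 = -⅑*1/5193 = -1/46737 ≈ -2.1396e-5)
p(h, X) = 7/2 - 5*X*h/2 (p(h, X) = 7/2 + ((-5*X)*h)/2 = 7/2 + (-5*X*h)/2 = 7/2 - 5*X*h/2)
((-14716 + 7161)/(p(-107, 10) - 2877) - 11848) + o = ((-14716 + 7161)/((7/2 - 5/2*10*(-107)) - 2877) - 11848) - 1/46737 = (-7555/((7/2 + 2675) - 2877) - 11848) - 1/46737 = (-7555/(5357/2 - 2877) - 11848) - 1/46737 = (-7555/(-397/2) - 11848) - 1/46737 = (-7555*(-2/397) - 11848) - 1/46737 = (15110/397 - 11848) - 1/46737 = -4688546/397 - 1/46737 = -219128574799/18554589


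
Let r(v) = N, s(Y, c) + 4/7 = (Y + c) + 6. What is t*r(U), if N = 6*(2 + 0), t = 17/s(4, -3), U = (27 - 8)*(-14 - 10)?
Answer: 476/15 ≈ 31.733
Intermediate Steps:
s(Y, c) = 38/7 + Y + c (s(Y, c) = -4/7 + ((Y + c) + 6) = -4/7 + (6 + Y + c) = 38/7 + Y + c)
U = -456 (U = 19*(-24) = -456)
t = 119/45 (t = 17/(38/7 + 4 - 3) = 17/(45/7) = 17*(7/45) = 119/45 ≈ 2.6444)
N = 12 (N = 6*2 = 12)
r(v) = 12
t*r(U) = (119/45)*12 = 476/15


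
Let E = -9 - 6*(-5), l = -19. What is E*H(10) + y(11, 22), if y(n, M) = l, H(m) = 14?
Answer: 275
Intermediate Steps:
y(n, M) = -19
E = 21 (E = -9 + 30 = 21)
E*H(10) + y(11, 22) = 21*14 - 19 = 294 - 19 = 275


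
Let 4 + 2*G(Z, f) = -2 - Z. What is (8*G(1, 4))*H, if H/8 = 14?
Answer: -3136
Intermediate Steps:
H = 112 (H = 8*14 = 112)
G(Z, f) = -3 - Z/2 (G(Z, f) = -2 + (-2 - Z)/2 = -2 + (-1 - Z/2) = -3 - Z/2)
(8*G(1, 4))*H = (8*(-3 - ½*1))*112 = (8*(-3 - ½))*112 = (8*(-7/2))*112 = -28*112 = -3136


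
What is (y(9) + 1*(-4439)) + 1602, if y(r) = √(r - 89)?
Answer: -2837 + 4*I*√5 ≈ -2837.0 + 8.9443*I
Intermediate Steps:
y(r) = √(-89 + r)
(y(9) + 1*(-4439)) + 1602 = (√(-89 + 9) + 1*(-4439)) + 1602 = (√(-80) - 4439) + 1602 = (4*I*√5 - 4439) + 1602 = (-4439 + 4*I*√5) + 1602 = -2837 + 4*I*√5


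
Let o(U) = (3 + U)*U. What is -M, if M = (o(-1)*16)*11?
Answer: 352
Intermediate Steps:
o(U) = U*(3 + U)
M = -352 (M = (-(3 - 1)*16)*11 = (-1*2*16)*11 = -2*16*11 = -32*11 = -352)
-M = -1*(-352) = 352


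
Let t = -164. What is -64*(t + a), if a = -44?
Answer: 13312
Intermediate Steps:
-64*(t + a) = -64*(-164 - 44) = -64*(-208) = 13312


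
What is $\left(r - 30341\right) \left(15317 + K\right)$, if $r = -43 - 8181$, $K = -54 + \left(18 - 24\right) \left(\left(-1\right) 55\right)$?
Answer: $-601344045$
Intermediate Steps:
$K = 276$ ($K = -54 - -330 = -54 + 330 = 276$)
$r = -8224$ ($r = -43 - 8181 = -8224$)
$\left(r - 30341\right) \left(15317 + K\right) = \left(-8224 - 30341\right) \left(15317 + 276\right) = \left(-38565\right) 15593 = -601344045$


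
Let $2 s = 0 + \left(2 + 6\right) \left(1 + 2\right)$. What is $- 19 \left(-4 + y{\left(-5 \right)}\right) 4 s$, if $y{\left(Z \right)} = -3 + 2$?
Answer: $4560$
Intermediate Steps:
$s = 12$ ($s = \frac{0 + \left(2 + 6\right) \left(1 + 2\right)}{2} = \frac{0 + 8 \cdot 3}{2} = \frac{0 + 24}{2} = \frac{1}{2} \cdot 24 = 12$)
$y{\left(Z \right)} = -1$
$- 19 \left(-4 + y{\left(-5 \right)}\right) 4 s = - 19 \left(-4 - 1\right) 4 \cdot 12 = - 19 \left(\left(-5\right) 4\right) 12 = \left(-19\right) \left(-20\right) 12 = 380 \cdot 12 = 4560$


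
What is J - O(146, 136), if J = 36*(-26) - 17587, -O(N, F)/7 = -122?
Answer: -19377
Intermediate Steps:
O(N, F) = 854 (O(N, F) = -7*(-122) = 854)
J = -18523 (J = -936 - 17587 = -18523)
J - O(146, 136) = -18523 - 1*854 = -18523 - 854 = -19377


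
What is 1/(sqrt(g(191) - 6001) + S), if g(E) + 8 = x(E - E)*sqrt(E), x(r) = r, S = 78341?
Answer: 78341/6137318290 - I*sqrt(6009)/6137318290 ≈ 1.2765e-5 - 1.2631e-8*I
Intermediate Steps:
g(E) = -8 (g(E) = -8 + (E - E)*sqrt(E) = -8 + 0*sqrt(E) = -8 + 0 = -8)
1/(sqrt(g(191) - 6001) + S) = 1/(sqrt(-8 - 6001) + 78341) = 1/(sqrt(-6009) + 78341) = 1/(I*sqrt(6009) + 78341) = 1/(78341 + I*sqrt(6009))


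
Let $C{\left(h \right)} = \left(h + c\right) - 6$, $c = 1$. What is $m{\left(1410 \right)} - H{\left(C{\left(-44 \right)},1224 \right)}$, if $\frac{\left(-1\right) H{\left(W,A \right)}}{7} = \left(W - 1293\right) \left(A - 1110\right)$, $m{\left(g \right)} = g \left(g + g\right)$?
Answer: $2905284$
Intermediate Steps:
$C{\left(h \right)} = -5 + h$ ($C{\left(h \right)} = \left(h + 1\right) - 6 = \left(1 + h\right) - 6 = -5 + h$)
$m{\left(g \right)} = 2 g^{2}$ ($m{\left(g \right)} = g 2 g = 2 g^{2}$)
$H{\left(W,A \right)} = - 7 \left(-1293 + W\right) \left(-1110 + A\right)$ ($H{\left(W,A \right)} = - 7 \left(W - 1293\right) \left(A - 1110\right) = - 7 \left(-1293 + W\right) \left(-1110 + A\right)$)
$m{\left(1410 \right)} - H{\left(C{\left(-44 \right)},1224 \right)} = 2 \cdot 1410^{2} - \left(-10046610 + 7770 \left(-5 - 44\right) + 9051 \cdot 1224 - 8568 \left(-5 - 44\right)\right) = 2 \cdot 1988100 - \left(-10046610 + 7770 \left(-49\right) + 11078424 - 8568 \left(-49\right)\right) = 3976200 - \left(-10046610 - 380730 + 11078424 + 419832\right) = 3976200 - 1070916 = 2905284$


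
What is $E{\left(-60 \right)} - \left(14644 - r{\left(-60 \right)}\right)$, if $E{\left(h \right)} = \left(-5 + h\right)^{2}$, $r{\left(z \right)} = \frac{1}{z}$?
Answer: $- \frac{625141}{60} \approx -10419.0$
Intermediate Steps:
$E{\left(-60 \right)} - \left(14644 - r{\left(-60 \right)}\right) = \left(-5 - 60\right)^{2} - \left(14644 - \frac{1}{-60}\right) = \left(-65\right)^{2} - \left(14644 - - \frac{1}{60}\right) = 4225 - \left(14644 + \frac{1}{60}\right) = 4225 - \frac{878641}{60} = - \frac{625141}{60}$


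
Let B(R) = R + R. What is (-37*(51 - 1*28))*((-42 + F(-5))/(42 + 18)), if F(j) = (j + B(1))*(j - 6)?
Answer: 2553/20 ≈ 127.65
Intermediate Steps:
B(R) = 2*R
F(j) = (-6 + j)*(2 + j) (F(j) = (j + 2*1)*(j - 6) = (j + 2)*(-6 + j) = (2 + j)*(-6 + j) = (-6 + j)*(2 + j))
(-37*(51 - 1*28))*((-42 + F(-5))/(42 + 18)) = (-37*(51 - 1*28))*((-42 + (-12 + (-5)**2 - 4*(-5)))/(42 + 18)) = (-37*(51 - 28))*((-42 + (-12 + 25 + 20))/60) = (-37*23)*((-42 + 33)*(1/60)) = -(-7659)/60 = -851*(-3/20) = 2553/20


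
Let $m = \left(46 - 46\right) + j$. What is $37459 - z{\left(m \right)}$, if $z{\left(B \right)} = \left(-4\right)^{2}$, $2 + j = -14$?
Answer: $37443$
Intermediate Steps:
$j = -16$ ($j = -2 - 14 = -16$)
$m = -16$ ($m = \left(46 - 46\right) - 16 = 0 - 16 = -16$)
$z{\left(B \right)} = 16$
$37459 - z{\left(m \right)} = 37459 - 16 = 37443$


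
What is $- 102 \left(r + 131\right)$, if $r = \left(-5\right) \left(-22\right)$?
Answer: $-24582$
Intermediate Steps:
$r = 110$
$- 102 \left(r + 131\right) = - 102 \left(110 + 131\right) = \left(-102\right) 241 = -24582$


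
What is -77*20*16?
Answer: -24640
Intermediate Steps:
-77*20*16 = -1540*16 = -24640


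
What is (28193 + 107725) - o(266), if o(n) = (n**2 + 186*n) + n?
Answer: 15420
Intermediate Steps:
o(n) = n**2 + 187*n
(28193 + 107725) - o(266) = (28193 + 107725) - 266*(187 + 266) = 135918 - 266*453 = 135918 - 1*120498 = 135918 - 120498 = 15420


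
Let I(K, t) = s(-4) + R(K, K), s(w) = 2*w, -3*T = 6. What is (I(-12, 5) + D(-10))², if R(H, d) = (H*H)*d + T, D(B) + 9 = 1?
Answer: 3048516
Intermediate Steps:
T = -2 (T = -⅓*6 = -2)
D(B) = -8 (D(B) = -9 + 1 = -8)
R(H, d) = -2 + d*H² (R(H, d) = (H*H)*d - 2 = H²*d - 2 = d*H² - 2 = -2 + d*H²)
I(K, t) = -10 + K³ (I(K, t) = 2*(-4) + (-2 + K*K²) = -8 + (-2 + K³) = -10 + K³)
(I(-12, 5) + D(-10))² = ((-10 + (-12)³) - 8)² = ((-10 - 1728) - 8)² = (-1738 - 8)² = (-1746)² = 3048516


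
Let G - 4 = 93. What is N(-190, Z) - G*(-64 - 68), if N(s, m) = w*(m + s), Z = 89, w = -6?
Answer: 13410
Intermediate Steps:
G = 97 (G = 4 + 93 = 97)
N(s, m) = -6*m - 6*s (N(s, m) = -6*(m + s) = -6*m - 6*s)
N(-190, Z) - G*(-64 - 68) = (-6*89 - 6*(-190)) - 97*(-64 - 68) = (-534 + 1140) - 97*(-132) = 606 - 1*(-12804) = 606 + 12804 = 13410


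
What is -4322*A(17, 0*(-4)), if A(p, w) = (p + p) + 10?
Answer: -190168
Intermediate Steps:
A(p, w) = 10 + 2*p (A(p, w) = 2*p + 10 = 10 + 2*p)
-4322*A(17, 0*(-4)) = -4322*(10 + 2*17) = -4322*(10 + 34) = -4322*44 = -190168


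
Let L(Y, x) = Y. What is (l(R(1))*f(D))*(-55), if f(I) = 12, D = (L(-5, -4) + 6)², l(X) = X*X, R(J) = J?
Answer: -660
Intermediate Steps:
l(X) = X²
D = 1 (D = (-5 + 6)² = 1² = 1)
(l(R(1))*f(D))*(-55) = (1²*12)*(-55) = (1*12)*(-55) = 12*(-55) = -660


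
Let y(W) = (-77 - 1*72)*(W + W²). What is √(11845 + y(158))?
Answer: I*√3731333 ≈ 1931.7*I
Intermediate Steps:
y(W) = -149*W - 149*W² (y(W) = (-77 - 72)*(W + W²) = -149*(W + W²) = -149*W - 149*W²)
√(11845 + y(158)) = √(11845 - 149*158*(1 + 158)) = √(11845 - 149*158*159) = √(11845 - 3743178) = √(-3731333) = I*√3731333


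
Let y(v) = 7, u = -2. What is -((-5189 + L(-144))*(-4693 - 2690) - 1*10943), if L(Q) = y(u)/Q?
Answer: -1838390539/48 ≈ -3.8300e+7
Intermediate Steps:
L(Q) = 7/Q
-((-5189 + L(-144))*(-4693 - 2690) - 1*10943) = -((-5189 + 7/(-144))*(-4693 - 2690) - 1*10943) = -((-5189 + 7*(-1/144))*(-7383) - 10943) = -((-5189 - 7/144)*(-7383) - 10943) = -(-747223/144*(-7383) - 10943) = -(1838915803/48 - 10943) = -1*1838390539/48 = -1838390539/48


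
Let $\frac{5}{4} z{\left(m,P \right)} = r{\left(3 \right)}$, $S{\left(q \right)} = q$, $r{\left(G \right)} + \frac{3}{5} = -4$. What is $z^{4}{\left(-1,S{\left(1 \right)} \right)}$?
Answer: $\frac{71639296}{390625} \approx 183.4$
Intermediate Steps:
$r{\left(G \right)} = - \frac{23}{5}$ ($r{\left(G \right)} = - \frac{3}{5} - 4 = - \frac{23}{5}$)
$z{\left(m,P \right)} = - \frac{92}{25}$ ($z{\left(m,P \right)} = \frac{4}{5} \left(- \frac{23}{5}\right) = - \frac{92}{25}$)
$z^{4}{\left(-1,S{\left(1 \right)} \right)} = \left(- \frac{92}{25}\right)^{4} = \frac{71639296}{390625}$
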